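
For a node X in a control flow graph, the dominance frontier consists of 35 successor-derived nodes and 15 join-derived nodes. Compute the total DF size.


DF(X) = direct successor contributions + join point contributions
= 35 + 15 = 50

50


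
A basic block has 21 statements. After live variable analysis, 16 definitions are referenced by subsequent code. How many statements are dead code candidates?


Dead code = total statements - live definitions
= 21 - 16 = 5

5


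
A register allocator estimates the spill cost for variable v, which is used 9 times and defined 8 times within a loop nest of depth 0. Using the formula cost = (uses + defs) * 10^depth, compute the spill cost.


uses + defs = 9 + 8 = 17
10^0 = 1
Spill cost = 17 * 1 = 17

17


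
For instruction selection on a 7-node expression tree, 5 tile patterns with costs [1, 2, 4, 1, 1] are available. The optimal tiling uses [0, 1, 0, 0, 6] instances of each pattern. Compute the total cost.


Total cost = sum(count_i * cost_i)
= 0*1 + 1*2 + 0*4 + 0*1 + 6*1
= 8

8


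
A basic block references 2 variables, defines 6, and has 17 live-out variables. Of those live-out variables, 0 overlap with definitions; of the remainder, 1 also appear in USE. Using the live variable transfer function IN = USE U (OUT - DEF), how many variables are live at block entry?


OUT - DEF: 17 - 0 = 17
|IN| = |USE| + |OUT - DEF| - |USE ∩ (OUT - DEF)| = 2 + 17 - 1 = 18

18


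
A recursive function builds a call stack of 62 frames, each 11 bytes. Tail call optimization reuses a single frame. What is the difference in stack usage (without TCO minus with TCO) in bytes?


Without TCO: 62 * 11 = 682 bytes
With TCO: reuse 1 frame = 11 bytes
Savings = 682 - 11 = 671

671


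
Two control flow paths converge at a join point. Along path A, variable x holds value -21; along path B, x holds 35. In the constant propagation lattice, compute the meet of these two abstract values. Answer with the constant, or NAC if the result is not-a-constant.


Meet operation: if both paths give the same constant, result is that constant; if they differ, result is NAC (not-a-constant).
Path A: -21, Path B: 35 -> differ
Result: not-a-constant -> NAC

NAC


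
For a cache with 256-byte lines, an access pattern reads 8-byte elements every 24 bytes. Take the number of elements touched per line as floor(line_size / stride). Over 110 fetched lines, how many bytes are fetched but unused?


Elements per line = floor(256 / 24) = 10
Bytes used per line = 10 * 8 = 80
Wasted per line = 256 - 80 = 176
Total wasted = 176 * 110 = 19360

19360


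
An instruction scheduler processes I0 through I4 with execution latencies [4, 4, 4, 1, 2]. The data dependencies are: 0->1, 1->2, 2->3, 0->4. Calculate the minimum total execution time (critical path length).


Compute longest path through dependency graph: dist(Ik) = max over predecessors of dist + latency(Ik).
dist(I0) = latency 4 = 4
dist(I1) = dist(I0) + 4 = 4 + 4 = 8
dist(I2) = dist(I1) + 4 = 8 + 4 = 12
dist(I3) = dist(I2) + 1 = 12 + 1 = 13
dist(I4) = dist(I0) + 2 = 4 + 2 = 6
Critical path = max dist = 13

13


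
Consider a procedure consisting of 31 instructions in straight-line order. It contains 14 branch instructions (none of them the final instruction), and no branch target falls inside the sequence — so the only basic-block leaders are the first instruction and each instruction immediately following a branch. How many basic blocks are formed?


With no in-sequence branch targets, the leaders are the first instruction plus the instruction after each branch.
Number of basic blocks = branches + 1
= 14 + 1 = 15

15


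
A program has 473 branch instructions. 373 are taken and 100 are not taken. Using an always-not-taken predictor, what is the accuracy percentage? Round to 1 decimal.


Predictor: always-not-taken
Correct predictions = 100
Accuracy = 100 / 473 * 100 = 21.1%

21.1


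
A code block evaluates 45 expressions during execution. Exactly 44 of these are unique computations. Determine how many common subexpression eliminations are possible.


CSE count = total expressions - unique expressions
= 45 - 44 = 1

1


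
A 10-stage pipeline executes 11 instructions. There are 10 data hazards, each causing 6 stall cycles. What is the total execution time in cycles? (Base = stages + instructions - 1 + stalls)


Base cycles = 10 + 11 - 1 = 20
Total stalls = 10 * 6 = 60
Total = 20 + 60 = 80

80


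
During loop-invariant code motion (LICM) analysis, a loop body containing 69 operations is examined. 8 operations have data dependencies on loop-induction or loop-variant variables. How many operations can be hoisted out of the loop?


Invariant candidates = total - loop-dependent
= 69 - 8 = 61

61


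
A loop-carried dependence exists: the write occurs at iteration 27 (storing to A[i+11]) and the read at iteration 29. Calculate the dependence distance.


Distance = read iteration - write iteration
= 29 - 27 = 2

2


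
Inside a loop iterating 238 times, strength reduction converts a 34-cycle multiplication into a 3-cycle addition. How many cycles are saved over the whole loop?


Per-iteration saving = 34 - 3 = 31
Total saved = 238 * 31 = 7378

7378


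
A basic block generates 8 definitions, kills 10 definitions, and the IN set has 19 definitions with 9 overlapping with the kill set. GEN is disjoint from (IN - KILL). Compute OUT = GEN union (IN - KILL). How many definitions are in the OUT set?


IN - KILL: 19 - 9 = 10 surviving definitions
OUT = GEN + surviving = 8 + 10 = 18

18


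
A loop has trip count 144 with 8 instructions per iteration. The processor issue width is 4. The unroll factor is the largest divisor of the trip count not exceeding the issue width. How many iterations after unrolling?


Largest divisor of 144 <= 4 is 4
New iterations = 144 / 4 = 36

36


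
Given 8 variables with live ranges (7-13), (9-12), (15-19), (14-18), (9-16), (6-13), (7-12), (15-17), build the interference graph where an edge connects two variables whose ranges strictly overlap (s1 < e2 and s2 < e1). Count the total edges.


Check all pairs for overlapping intervals.
Two intervals (s1,e1) and (s2,e2) overlap if s1 < e2 and s2 < e1.
v0 (7-13) vs v1..v7: overlaps v1, v4, v5, v6 -> 4
v1 (9-12) vs v2..v7: overlaps v4, v5, v6 -> 3
v2 (15-19) vs v3..v7: overlaps v3, v4, v7 -> 3
v3 (14-18) vs v4..v7: overlaps v4, v7 -> 2
v4 (9-16) vs v5..v7: overlaps v5, v6, v7 -> 3
v5 (6-13) vs v6..v7: overlaps v6 -> 1
v6 (7-12) vs v7: overlaps none -> 0
Total overlapping pairs = 4 + 3 + 3 + 2 + 3 + 1 + 0 = 16

16


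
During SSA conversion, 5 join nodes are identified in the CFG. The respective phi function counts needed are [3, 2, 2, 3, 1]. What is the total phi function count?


Total phi functions = sum of phi functions at each join node
= 3 + 2 + 2 + 3 + 1 = 11

11


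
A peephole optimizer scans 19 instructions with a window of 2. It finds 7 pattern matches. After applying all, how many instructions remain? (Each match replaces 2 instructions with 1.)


Each match removes 1 instructions.
Total removed = 7 * 1 = 7
Remaining = 19 - 7 = 12

12


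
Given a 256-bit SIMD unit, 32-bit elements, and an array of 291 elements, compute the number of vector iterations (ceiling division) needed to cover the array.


Width = 256 / 32 = 8 elements per vector op
Iterations = ceil(291 / 8) = 37

37


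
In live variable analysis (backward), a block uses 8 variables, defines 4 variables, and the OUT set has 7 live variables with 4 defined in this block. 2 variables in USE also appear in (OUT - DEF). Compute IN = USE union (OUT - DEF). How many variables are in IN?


OUT - DEF: 7 - 4 = 3
|IN| = |USE| + |OUT - DEF| - |USE ∩ (OUT - DEF)| = 8 + 3 - 2 = 9

9


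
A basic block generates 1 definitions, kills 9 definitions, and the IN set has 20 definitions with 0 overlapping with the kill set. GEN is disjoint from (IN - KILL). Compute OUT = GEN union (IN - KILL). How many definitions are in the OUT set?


IN - KILL: 20 - 0 = 20 surviving definitions
OUT = GEN + surviving = 1 + 20 = 21

21


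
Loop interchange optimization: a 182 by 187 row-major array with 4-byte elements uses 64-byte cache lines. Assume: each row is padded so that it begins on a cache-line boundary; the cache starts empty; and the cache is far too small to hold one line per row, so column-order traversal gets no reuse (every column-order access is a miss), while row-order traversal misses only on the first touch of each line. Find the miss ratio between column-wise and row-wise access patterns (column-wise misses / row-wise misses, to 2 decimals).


Each row occupies 187 * 4 = 748 bytes and starts on a line boundary, so it spans ceil(748 / 64) = 12 cache lines.
Row-major traversal misses (one per line touched): 182 * ceil(187 * 4 / 64) = 2184
Column-major traversal misses (no reuse, every access misses): 182 * 187 = 34034
Ratio = 34034 / 2184 = 15.58

15.58


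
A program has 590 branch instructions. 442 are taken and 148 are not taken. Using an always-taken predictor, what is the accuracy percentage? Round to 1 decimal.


Predictor: always-taken
Correct predictions = 442
Accuracy = 442 / 590 * 100 = 74.9%

74.9


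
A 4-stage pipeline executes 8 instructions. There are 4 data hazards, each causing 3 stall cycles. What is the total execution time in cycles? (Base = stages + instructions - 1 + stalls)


Base cycles = 4 + 8 - 1 = 11
Total stalls = 4 * 3 = 12
Total = 11 + 12 = 23

23


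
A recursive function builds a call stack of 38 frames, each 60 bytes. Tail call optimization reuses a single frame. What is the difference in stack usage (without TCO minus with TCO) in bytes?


Without TCO: 38 * 60 = 2280 bytes
With TCO: reuse 1 frame = 60 bytes
Savings = 2280 - 60 = 2220

2220


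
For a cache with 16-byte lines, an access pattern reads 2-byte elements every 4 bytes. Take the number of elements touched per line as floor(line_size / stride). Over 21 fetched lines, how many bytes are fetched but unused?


Elements per line = floor(16 / 4) = 4
Bytes used per line = 4 * 2 = 8
Wasted per line = 16 - 8 = 8
Total wasted = 8 * 21 = 168

168


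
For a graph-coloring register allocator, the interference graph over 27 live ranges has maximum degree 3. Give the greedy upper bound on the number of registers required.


Greedy coloring never needs more than (max_degree + 1) colors: when coloring a vertex, at most max_degree neighbors are already colored.
Upper bound = 3 + 1 = 4

4


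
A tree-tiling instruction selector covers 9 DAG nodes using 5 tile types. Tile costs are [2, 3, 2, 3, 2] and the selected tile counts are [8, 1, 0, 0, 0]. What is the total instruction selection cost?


Total cost = sum(count_i * cost_i)
= 8*2 + 1*3 + 0*2 + 0*3 + 0*2
= 19

19


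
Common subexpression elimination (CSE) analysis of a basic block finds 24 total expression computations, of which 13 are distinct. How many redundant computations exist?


CSE count = total expressions - unique expressions
= 24 - 13 = 11

11


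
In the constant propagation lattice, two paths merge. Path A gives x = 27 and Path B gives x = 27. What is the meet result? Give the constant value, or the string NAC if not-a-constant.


Meet operation: if both paths give the same constant, result is that constant; if they differ, result is NAC (not-a-constant).
Path A: 27, Path B: 27 -> equal
Result: constant -> 27

27


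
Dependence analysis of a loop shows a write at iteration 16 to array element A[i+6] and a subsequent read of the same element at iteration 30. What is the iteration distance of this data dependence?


Distance = read iteration - write iteration
= 30 - 16 = 14

14


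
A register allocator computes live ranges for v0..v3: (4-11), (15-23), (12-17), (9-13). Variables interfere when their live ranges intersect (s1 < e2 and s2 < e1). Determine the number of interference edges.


Check all pairs for overlapping intervals.
Two intervals (s1,e1) and (s2,e2) overlap if s1 < e2 and s2 < e1.
v0 (4-11) vs v1..v3: overlaps v3 -> 1
v1 (15-23) vs v2..v3: overlaps v2 -> 1
v2 (12-17) vs v3: overlaps v3 -> 1
Total overlapping pairs = 1 + 1 + 1 = 3

3


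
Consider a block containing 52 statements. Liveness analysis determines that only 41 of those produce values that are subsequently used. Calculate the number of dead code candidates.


Dead code = total statements - live definitions
= 52 - 41 = 11

11


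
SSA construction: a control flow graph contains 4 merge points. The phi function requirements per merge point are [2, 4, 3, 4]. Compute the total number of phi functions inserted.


Total phi functions = sum of phi functions at each join node
= 2 + 4 + 3 + 4 = 13

13


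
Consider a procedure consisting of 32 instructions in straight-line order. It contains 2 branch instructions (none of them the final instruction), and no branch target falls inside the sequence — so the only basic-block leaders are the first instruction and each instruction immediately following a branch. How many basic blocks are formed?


With no in-sequence branch targets, the leaders are the first instruction plus the instruction after each branch.
Number of basic blocks = branches + 1
= 2 + 1 = 3

3


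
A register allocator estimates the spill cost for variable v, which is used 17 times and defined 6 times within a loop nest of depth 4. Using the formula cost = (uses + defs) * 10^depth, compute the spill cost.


uses + defs = 17 + 6 = 23
10^4 = 10000
Spill cost = 23 * 10000 = 230000

230000


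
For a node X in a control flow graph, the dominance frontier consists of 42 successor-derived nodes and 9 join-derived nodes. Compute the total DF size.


DF(X) = direct successor contributions + join point contributions
= 42 + 9 = 51

51


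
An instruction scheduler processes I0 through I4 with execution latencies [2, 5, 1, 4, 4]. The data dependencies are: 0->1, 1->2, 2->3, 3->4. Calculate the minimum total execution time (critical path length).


Compute longest path through dependency graph: dist(Ik) = max over predecessors of dist + latency(Ik).
dist(I0) = latency 2 = 2
dist(I1) = dist(I0) + 5 = 2 + 5 = 7
dist(I2) = dist(I1) + 1 = 7 + 1 = 8
dist(I3) = dist(I2) + 4 = 8 + 4 = 12
dist(I4) = dist(I3) + 4 = 12 + 4 = 16
Critical path = max dist = 16

16


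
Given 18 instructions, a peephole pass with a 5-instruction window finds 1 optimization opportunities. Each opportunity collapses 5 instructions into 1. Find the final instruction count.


Each match removes 4 instructions.
Total removed = 1 * 4 = 4
Remaining = 18 - 4 = 14

14


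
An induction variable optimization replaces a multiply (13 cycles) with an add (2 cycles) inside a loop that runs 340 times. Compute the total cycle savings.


Per-iteration saving = 13 - 2 = 11
Total saved = 340 * 11 = 3740

3740


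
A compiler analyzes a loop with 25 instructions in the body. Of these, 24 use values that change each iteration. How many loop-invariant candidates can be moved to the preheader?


Invariant candidates = total - loop-dependent
= 25 - 24 = 1

1


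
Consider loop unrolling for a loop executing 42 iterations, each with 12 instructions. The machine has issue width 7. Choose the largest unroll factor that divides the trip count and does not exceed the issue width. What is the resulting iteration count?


Largest divisor of 42 <= 7 is 7
New iterations = 42 / 7 = 6

6


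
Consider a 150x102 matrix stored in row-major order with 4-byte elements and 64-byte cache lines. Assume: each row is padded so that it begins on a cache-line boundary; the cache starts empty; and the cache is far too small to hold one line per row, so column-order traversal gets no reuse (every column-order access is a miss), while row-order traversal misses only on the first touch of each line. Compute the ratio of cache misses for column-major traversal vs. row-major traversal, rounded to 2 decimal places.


Each row occupies 102 * 4 = 408 bytes and starts on a line boundary, so it spans ceil(408 / 64) = 7 cache lines.
Row-major traversal misses (one per line touched): 150 * ceil(102 * 4 / 64) = 1050
Column-major traversal misses (no reuse, every access misses): 150 * 102 = 15300
Ratio = 15300 / 1050 = 14.57

14.57


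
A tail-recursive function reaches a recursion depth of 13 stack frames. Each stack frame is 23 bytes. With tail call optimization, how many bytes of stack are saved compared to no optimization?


Without TCO: 13 * 23 = 299 bytes
With TCO: reuse 1 frame = 23 bytes
Savings = 299 - 23 = 276

276


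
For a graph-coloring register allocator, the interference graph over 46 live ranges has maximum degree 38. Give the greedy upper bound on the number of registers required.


Greedy coloring never needs more than (max_degree + 1) colors: when coloring a vertex, at most max_degree neighbors are already colored.
Upper bound = 38 + 1 = 39

39


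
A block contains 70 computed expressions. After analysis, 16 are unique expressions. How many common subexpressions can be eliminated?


CSE count = total expressions - unique expressions
= 70 - 16 = 54

54


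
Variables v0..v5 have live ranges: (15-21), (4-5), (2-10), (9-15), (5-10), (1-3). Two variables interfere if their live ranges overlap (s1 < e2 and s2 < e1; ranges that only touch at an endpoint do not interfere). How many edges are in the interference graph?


Check all pairs for overlapping intervals.
Two intervals (s1,e1) and (s2,e2) overlap if s1 < e2 and s2 < e1.
v0 (15-21) vs v1..v5: overlaps none -> 0
v1 (4-5) vs v2..v5: overlaps v2 -> 1
v2 (2-10) vs v3..v5: overlaps v3, v4, v5 -> 3
v3 (9-15) vs v4..v5: overlaps v4 -> 1
v4 (5-10) vs v5: overlaps none -> 0
Total overlapping pairs = 0 + 1 + 3 + 1 + 0 = 5

5


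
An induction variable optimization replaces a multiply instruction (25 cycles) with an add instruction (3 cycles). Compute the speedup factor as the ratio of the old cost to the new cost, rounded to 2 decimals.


Ratio = mult_cost / add_cost = 25 / 3 = 8.33

8.33


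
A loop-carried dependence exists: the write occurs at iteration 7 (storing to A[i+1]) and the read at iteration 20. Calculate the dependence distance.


Distance = read iteration - write iteration
= 20 - 7 = 13

13


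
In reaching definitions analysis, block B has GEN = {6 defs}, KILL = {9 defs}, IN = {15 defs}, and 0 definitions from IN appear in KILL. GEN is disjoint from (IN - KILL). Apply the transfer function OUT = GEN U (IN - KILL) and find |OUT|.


IN - KILL: 15 - 0 = 15 surviving definitions
OUT = GEN + surviving = 6 + 15 = 21

21


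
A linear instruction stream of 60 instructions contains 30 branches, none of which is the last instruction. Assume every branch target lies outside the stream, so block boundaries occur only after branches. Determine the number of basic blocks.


With no in-sequence branch targets, the leaders are the first instruction plus the instruction after each branch.
Number of basic blocks = branches + 1
= 30 + 1 = 31

31


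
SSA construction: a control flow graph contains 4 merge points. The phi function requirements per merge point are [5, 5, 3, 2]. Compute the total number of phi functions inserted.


Total phi functions = sum of phi functions at each join node
= 5 + 5 + 3 + 2 = 15

15


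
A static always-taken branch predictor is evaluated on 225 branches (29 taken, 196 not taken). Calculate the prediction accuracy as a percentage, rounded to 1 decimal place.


Predictor: always-taken
Correct predictions = 29
Accuracy = 29 / 225 * 100 = 12.9%

12.9


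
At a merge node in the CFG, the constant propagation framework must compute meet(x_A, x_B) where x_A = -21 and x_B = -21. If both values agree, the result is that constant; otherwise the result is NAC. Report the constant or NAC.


Meet operation: if both paths give the same constant, result is that constant; if they differ, result is NAC (not-a-constant).
Path A: -21, Path B: -21 -> equal
Result: constant -> -21

-21


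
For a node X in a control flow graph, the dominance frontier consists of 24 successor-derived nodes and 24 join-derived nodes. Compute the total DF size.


DF(X) = direct successor contributions + join point contributions
= 24 + 24 = 48

48


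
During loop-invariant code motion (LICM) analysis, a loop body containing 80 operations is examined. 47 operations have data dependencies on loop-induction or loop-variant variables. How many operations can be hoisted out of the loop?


Invariant candidates = total - loop-dependent
= 80 - 47 = 33

33


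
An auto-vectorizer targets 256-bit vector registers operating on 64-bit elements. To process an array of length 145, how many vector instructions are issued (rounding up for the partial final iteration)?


Width = 256 / 64 = 4 elements per vector op
Iterations = ceil(145 / 4) = 37

37


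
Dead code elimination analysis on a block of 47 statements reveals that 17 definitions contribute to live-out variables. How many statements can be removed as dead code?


Dead code = total statements - live definitions
= 47 - 17 = 30

30


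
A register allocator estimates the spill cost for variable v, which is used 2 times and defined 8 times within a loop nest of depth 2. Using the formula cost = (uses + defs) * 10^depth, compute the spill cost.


uses + defs = 2 + 8 = 10
10^2 = 100
Spill cost = 10 * 100 = 1000

1000


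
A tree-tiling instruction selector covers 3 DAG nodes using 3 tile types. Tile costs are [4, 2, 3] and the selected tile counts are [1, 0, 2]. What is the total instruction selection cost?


Total cost = sum(count_i * cost_i)
= 1*4 + 0*2 + 2*3
= 10

10


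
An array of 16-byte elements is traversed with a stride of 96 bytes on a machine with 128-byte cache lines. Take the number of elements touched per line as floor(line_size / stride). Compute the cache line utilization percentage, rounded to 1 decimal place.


Elements per cache line = floor(128 / 96) = 1
Bytes used = 1 * 16 = 16
Utilization = 16 / 128 * 100 = 12.5%

12.5


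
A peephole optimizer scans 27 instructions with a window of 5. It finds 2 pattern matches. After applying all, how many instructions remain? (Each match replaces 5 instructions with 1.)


Each match removes 4 instructions.
Total removed = 2 * 4 = 8
Remaining = 27 - 8 = 19

19


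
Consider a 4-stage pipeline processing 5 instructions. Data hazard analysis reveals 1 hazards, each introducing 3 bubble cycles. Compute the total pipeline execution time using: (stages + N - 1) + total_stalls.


Base cycles = 4 + 5 - 1 = 8
Total stalls = 1 * 3 = 3
Total = 8 + 3 = 11

11


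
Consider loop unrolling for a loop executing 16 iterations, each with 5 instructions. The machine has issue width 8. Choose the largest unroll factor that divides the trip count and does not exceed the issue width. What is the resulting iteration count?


Largest divisor of 16 <= 8 is 8
New iterations = 16 / 8 = 2

2


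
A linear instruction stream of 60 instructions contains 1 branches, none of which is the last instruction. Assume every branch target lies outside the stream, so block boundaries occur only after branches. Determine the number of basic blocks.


With no in-sequence branch targets, the leaders are the first instruction plus the instruction after each branch.
Number of basic blocks = branches + 1
= 1 + 1 = 2

2


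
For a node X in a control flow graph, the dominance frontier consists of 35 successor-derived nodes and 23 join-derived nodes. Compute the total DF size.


DF(X) = direct successor contributions + join point contributions
= 35 + 23 = 58

58


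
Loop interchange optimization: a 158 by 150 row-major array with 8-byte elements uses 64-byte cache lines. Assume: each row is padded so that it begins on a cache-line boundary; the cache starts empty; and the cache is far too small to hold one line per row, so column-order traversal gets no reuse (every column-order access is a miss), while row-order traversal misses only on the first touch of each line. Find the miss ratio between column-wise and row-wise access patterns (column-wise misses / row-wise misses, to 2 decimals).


Each row occupies 150 * 8 = 1200 bytes and starts on a line boundary, so it spans ceil(1200 / 64) = 19 cache lines.
Row-major traversal misses (one per line touched): 158 * ceil(150 * 8 / 64) = 3002
Column-major traversal misses (no reuse, every access misses): 158 * 150 = 23700
Ratio = 23700 / 3002 = 7.89

7.89


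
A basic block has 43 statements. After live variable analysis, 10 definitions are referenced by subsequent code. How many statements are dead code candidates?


Dead code = total statements - live definitions
= 43 - 10 = 33

33


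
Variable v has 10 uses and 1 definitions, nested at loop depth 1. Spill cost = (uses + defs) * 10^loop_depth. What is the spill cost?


uses + defs = 10 + 1 = 11
10^1 = 10
Spill cost = 11 * 10 = 110

110


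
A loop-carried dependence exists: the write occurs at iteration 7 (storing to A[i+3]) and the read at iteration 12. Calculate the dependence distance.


Distance = read iteration - write iteration
= 12 - 7 = 5

5


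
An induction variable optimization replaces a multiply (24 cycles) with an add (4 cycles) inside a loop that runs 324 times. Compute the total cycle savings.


Per-iteration saving = 24 - 4 = 20
Total saved = 324 * 20 = 6480

6480


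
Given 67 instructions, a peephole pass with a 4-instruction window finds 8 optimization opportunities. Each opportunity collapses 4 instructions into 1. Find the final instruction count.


Each match removes 3 instructions.
Total removed = 8 * 3 = 24
Remaining = 67 - 24 = 43

43


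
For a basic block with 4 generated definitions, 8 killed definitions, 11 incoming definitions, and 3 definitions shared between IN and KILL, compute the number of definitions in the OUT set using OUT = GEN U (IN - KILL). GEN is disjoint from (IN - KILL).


IN - KILL: 11 - 3 = 8 surviving definitions
OUT = GEN + surviving = 4 + 8 = 12

12


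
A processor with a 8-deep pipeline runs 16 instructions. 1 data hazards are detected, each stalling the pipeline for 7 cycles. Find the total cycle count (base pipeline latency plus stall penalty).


Base cycles = 8 + 16 - 1 = 23
Total stalls = 1 * 7 = 7
Total = 23 + 7 = 30

30


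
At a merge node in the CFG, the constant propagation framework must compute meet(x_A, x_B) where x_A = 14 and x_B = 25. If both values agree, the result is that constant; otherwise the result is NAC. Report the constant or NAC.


Meet operation: if both paths give the same constant, result is that constant; if they differ, result is NAC (not-a-constant).
Path A: 14, Path B: 25 -> differ
Result: not-a-constant -> NAC

NAC


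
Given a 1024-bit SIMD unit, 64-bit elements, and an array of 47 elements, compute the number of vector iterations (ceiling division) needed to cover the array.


Width = 1024 / 64 = 16 elements per vector op
Iterations = ceil(47 / 16) = 3

3


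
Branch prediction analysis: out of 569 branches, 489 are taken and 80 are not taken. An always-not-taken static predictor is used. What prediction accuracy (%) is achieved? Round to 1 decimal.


Predictor: always-not-taken
Correct predictions = 80
Accuracy = 80 / 569 * 100 = 14.1%

14.1


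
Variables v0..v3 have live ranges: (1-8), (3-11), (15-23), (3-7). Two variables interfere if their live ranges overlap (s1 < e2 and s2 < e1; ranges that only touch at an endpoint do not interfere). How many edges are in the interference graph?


Check all pairs for overlapping intervals.
Two intervals (s1,e1) and (s2,e2) overlap if s1 < e2 and s2 < e1.
v0 (1-8) vs v1..v3: overlaps v1, v3 -> 2
v1 (3-11) vs v2..v3: overlaps v3 -> 1
v2 (15-23) vs v3: overlaps none -> 0
Total overlapping pairs = 2 + 1 + 0 = 3

3


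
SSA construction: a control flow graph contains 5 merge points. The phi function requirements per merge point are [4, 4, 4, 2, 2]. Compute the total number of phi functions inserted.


Total phi functions = sum of phi functions at each join node
= 4 + 4 + 4 + 2 + 2 = 16

16


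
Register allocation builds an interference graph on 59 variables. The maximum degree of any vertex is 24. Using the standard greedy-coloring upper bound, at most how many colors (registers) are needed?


Greedy coloring never needs more than (max_degree + 1) colors: when coloring a vertex, at most max_degree neighbors are already colored.
Upper bound = 24 + 1 = 25

25


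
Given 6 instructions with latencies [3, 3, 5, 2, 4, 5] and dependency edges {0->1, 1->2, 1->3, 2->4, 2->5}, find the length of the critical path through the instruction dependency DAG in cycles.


Compute longest path through dependency graph: dist(Ik) = max over predecessors of dist + latency(Ik).
dist(I0) = latency 3 = 3
dist(I1) = dist(I0) + 3 = 3 + 3 = 6
dist(I2) = dist(I1) + 5 = 6 + 5 = 11
dist(I3) = dist(I1) + 2 = 6 + 2 = 8
dist(I4) = dist(I2) + 4 = 11 + 4 = 15
dist(I5) = dist(I2) + 5 = 11 + 5 = 16
Critical path = max dist = 16

16


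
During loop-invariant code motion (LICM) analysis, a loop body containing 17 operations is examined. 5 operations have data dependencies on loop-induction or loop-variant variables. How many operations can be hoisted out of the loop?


Invariant candidates = total - loop-dependent
= 17 - 5 = 12

12


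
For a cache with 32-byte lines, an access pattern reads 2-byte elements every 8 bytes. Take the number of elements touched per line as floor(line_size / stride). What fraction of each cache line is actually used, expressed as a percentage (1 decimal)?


Elements per cache line = floor(32 / 8) = 4
Bytes used = 4 * 2 = 8
Utilization = 8 / 32 * 100 = 25.0%

25.0


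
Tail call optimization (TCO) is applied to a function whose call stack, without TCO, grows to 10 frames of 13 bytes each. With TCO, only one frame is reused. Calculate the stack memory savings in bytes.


Without TCO: 10 * 13 = 130 bytes
With TCO: reuse 1 frame = 13 bytes
Savings = 130 - 13 = 117

117


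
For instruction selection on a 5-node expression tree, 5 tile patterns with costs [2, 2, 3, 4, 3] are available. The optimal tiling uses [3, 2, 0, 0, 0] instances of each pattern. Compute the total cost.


Total cost = sum(count_i * cost_i)
= 3*2 + 2*2 + 0*3 + 0*4 + 0*3
= 10

10


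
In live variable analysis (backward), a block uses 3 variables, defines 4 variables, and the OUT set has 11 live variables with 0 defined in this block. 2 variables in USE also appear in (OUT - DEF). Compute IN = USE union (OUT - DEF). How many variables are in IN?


OUT - DEF: 11 - 0 = 11
|IN| = |USE| + |OUT - DEF| - |USE ∩ (OUT - DEF)| = 3 + 11 - 2 = 12

12


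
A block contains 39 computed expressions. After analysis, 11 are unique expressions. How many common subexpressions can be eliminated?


CSE count = total expressions - unique expressions
= 39 - 11 = 28

28


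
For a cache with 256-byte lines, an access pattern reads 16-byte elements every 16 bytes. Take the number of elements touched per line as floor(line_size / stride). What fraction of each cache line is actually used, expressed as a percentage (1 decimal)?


Elements per cache line = floor(256 / 16) = 16
Bytes used = 16 * 16 = 256
Utilization = 256 / 256 * 100 = 100.0%

100.0


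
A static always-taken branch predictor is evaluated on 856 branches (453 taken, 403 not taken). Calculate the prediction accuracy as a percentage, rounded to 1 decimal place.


Predictor: always-taken
Correct predictions = 453
Accuracy = 453 / 856 * 100 = 52.9%

52.9


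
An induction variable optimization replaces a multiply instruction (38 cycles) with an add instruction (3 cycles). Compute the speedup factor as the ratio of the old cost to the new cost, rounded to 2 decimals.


Ratio = mult_cost / add_cost = 38 / 3 = 12.67

12.67


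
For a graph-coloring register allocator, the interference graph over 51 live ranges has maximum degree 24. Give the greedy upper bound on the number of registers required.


Greedy coloring never needs more than (max_degree + 1) colors: when coloring a vertex, at most max_degree neighbors are already colored.
Upper bound = 24 + 1 = 25

25


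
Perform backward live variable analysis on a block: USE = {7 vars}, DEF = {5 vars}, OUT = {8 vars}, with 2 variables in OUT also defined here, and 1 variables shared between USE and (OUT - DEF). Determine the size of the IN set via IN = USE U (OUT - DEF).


OUT - DEF: 8 - 2 = 6
|IN| = |USE| + |OUT - DEF| - |USE ∩ (OUT - DEF)| = 7 + 6 - 1 = 12

12


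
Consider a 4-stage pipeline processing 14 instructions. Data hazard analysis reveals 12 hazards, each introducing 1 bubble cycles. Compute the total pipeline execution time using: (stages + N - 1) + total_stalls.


Base cycles = 4 + 14 - 1 = 17
Total stalls = 12 * 1 = 12
Total = 17 + 12 = 29

29


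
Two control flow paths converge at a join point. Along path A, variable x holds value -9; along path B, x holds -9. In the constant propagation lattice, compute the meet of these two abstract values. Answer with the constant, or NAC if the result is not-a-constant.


Meet operation: if both paths give the same constant, result is that constant; if they differ, result is NAC (not-a-constant).
Path A: -9, Path B: -9 -> equal
Result: constant -> -9

-9


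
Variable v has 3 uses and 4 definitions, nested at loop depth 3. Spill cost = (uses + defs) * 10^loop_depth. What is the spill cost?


uses + defs = 3 + 4 = 7
10^3 = 1000
Spill cost = 7 * 1000 = 7000

7000


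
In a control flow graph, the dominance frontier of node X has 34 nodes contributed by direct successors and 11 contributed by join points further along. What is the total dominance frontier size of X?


DF(X) = direct successor contributions + join point contributions
= 34 + 11 = 45

45


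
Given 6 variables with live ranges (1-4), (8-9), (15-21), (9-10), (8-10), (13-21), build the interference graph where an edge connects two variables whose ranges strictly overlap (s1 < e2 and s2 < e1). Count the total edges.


Check all pairs for overlapping intervals.
Two intervals (s1,e1) and (s2,e2) overlap if s1 < e2 and s2 < e1.
v0 (1-4) vs v1..v5: overlaps none -> 0
v1 (8-9) vs v2..v5: overlaps v4 -> 1
v2 (15-21) vs v3..v5: overlaps v5 -> 1
v3 (9-10) vs v4..v5: overlaps v4 -> 1
v4 (8-10) vs v5: overlaps none -> 0
Total overlapping pairs = 0 + 1 + 1 + 1 + 0 = 3

3


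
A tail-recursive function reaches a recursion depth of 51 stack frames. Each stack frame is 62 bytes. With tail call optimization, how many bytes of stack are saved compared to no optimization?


Without TCO: 51 * 62 = 3162 bytes
With TCO: reuse 1 frame = 62 bytes
Savings = 3162 - 62 = 3100

3100


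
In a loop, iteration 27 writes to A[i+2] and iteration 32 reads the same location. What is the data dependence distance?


Distance = read iteration - write iteration
= 32 - 27 = 5

5


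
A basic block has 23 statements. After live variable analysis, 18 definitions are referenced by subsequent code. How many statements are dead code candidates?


Dead code = total statements - live definitions
= 23 - 18 = 5

5


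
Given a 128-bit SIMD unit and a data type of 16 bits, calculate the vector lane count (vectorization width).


Width = SIMD bits / data type bits
= 128 / 16 = 8

8


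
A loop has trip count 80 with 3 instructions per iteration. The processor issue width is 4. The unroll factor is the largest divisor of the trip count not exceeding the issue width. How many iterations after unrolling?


Largest divisor of 80 <= 4 is 4
New iterations = 80 / 4 = 20

20


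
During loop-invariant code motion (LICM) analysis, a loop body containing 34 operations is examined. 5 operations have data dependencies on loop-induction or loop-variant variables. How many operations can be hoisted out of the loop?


Invariant candidates = total - loop-dependent
= 34 - 5 = 29

29


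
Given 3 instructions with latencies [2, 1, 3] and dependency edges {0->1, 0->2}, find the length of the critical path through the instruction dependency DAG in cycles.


Compute longest path through dependency graph: dist(Ik) = max over predecessors of dist + latency(Ik).
dist(I0) = latency 2 = 2
dist(I1) = dist(I0) + 1 = 2 + 1 = 3
dist(I2) = dist(I0) + 3 = 2 + 3 = 5
Critical path = max dist = 5

5


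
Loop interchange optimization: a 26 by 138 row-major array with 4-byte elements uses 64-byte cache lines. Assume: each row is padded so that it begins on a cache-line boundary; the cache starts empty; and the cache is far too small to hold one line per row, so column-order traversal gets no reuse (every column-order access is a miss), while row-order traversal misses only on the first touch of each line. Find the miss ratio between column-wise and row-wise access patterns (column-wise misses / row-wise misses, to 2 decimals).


Each row occupies 138 * 4 = 552 bytes and starts on a line boundary, so it spans ceil(552 / 64) = 9 cache lines.
Row-major traversal misses (one per line touched): 26 * ceil(138 * 4 / 64) = 234
Column-major traversal misses (no reuse, every access misses): 26 * 138 = 3588
Ratio = 3588 / 234 = 15.33

15.33


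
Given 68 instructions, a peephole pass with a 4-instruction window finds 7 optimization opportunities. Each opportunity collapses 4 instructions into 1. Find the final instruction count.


Each match removes 3 instructions.
Total removed = 7 * 3 = 21
Remaining = 68 - 21 = 47

47


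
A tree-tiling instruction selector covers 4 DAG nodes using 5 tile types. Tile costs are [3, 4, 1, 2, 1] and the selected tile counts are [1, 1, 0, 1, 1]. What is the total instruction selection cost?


Total cost = sum(count_i * cost_i)
= 1*3 + 1*4 + 0*1 + 1*2 + 1*1
= 10

10


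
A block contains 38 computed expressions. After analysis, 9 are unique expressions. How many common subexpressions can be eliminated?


CSE count = total expressions - unique expressions
= 38 - 9 = 29

29


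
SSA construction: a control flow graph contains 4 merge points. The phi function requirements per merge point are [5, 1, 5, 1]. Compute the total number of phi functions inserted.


Total phi functions = sum of phi functions at each join node
= 5 + 1 + 5 + 1 = 12

12


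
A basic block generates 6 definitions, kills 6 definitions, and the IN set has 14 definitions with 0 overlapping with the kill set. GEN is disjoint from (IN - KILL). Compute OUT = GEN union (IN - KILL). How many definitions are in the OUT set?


IN - KILL: 14 - 0 = 14 surviving definitions
OUT = GEN + surviving = 6 + 14 = 20

20


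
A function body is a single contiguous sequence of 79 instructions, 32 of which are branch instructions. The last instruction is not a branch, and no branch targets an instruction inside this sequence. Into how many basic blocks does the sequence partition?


With no in-sequence branch targets, the leaders are the first instruction plus the instruction after each branch.
Number of basic blocks = branches + 1
= 32 + 1 = 33

33


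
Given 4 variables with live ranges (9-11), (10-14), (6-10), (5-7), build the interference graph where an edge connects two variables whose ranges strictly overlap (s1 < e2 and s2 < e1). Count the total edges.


Check all pairs for overlapping intervals.
Two intervals (s1,e1) and (s2,e2) overlap if s1 < e2 and s2 < e1.
v0 (9-11) vs v1..v3: overlaps v1, v2 -> 2
v1 (10-14) vs v2..v3: overlaps none -> 0
v2 (6-10) vs v3: overlaps v3 -> 1
Total overlapping pairs = 2 + 0 + 1 = 3

3


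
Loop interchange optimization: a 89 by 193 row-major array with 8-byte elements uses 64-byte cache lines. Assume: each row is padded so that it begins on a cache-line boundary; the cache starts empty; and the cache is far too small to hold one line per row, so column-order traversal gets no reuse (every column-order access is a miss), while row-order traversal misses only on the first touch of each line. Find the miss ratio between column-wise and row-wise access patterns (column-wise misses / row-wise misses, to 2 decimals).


Each row occupies 193 * 8 = 1544 bytes and starts on a line boundary, so it spans ceil(1544 / 64) = 25 cache lines.
Row-major traversal misses (one per line touched): 89 * ceil(193 * 8 / 64) = 2225
Column-major traversal misses (no reuse, every access misses): 89 * 193 = 17177
Ratio = 17177 / 2225 = 7.72

7.72
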